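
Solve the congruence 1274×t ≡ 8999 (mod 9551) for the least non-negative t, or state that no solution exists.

gcd(1274, 9551) = 1, so a unique solution mod 9551 exists.
1274⁻¹ ≡ 8359 (mod 9551).
t ≡ 8359×8999 ≡ 8516 (mod 9551).

8516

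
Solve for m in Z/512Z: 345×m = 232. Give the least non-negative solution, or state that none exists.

gcd(345, 512) = 1, so a unique solution mod 512 exists.
345⁻¹ ≡ 233 (mod 512).
m ≡ 233×232 ≡ 296 (mod 512).

296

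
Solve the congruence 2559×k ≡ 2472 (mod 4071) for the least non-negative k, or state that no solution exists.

gcd(2559, 4071) = 3, and 3 | 2472, so solutions exist.
Divide through by 3: 853×k = 824 (mod 1357).
853⁻¹ ≡ 35 (mod 1357).
k ≡ 35×824 ≡ 343 (mod 1357).
The smallest non-negative solution is k = 343.

343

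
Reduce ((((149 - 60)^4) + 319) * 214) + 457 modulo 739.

149 - 60 = 89
(89)^4 ≡ 402 (mod 739)
402 + 319 = 721
721 * 214 = 154294 ≡ 582 (mod 739)
582 + 457 = 1039 ≡ 300 (mod 739)

300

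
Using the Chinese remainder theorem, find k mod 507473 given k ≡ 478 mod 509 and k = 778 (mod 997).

87517

509⁻¹ mod 997: 509·190 ≡ 1 (mod 997), so 509⁻¹ ≡ 190.
k = 478 + 509·((778 − 478)·190 mod 997) = 478 + 509·171 = 87517.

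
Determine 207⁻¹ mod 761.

125

By the extended Euclidean algorithm:
761 = 3*207 + 140
207 = 1*140 + 67
140 = 2*67 + 6
67 = 11*6 + 1
6 = 6*1 + 0
gcd(207, 761) = 1, so the inverse exists.
Back-substitute for 1:
1 = 1*67 − 11*6
  = −11*140 + 23*67
  = 23*207 − 34*140
  = −34*761 + 125*207
So 207⁻¹ ≡ 125 (mod 761).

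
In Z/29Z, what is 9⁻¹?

Apply the Euclidean algorithm and back-substitute:
29 = 3*9 + 2
9 = 4*2 + 1
2 = 2*1 + 0
gcd(9, 29) = 1, so the inverse exists.
Bézout: 1 = −4*29 + 13*9.
So 9⁻¹ ≡ 13 (mod 29).

13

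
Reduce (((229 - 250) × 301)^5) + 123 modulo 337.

221

229 - 250 = -21 ≡ 316 (mod 337)
316 × 301 = 95116 ≡ 82 (mod 337)
(82)^5 ≡ 98 (mod 337)
98 + 123 = 221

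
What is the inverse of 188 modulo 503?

503 = 2×188 + 127
188 = 1×127 + 61
127 = 2×61 + 5
61 = 12×5 + 1
5 = 5×1 + 0
gcd(188, 503) = 1, so the inverse exists.
Back-substitute for 1:
1 = 1×61 − 12×5
  = −12×127 + 25×61
  = 25×188 − 37×127
  = −37×503 + 99×188
So 188⁻¹ ≡ 99 (mod 503).

99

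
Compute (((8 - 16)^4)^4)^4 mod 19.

11

8 - 16 = -8 ≡ 11 (mod 19)
(11)^4 ≡ 11 (mod 19)
(11)^4 ≡ 11 (mod 19)
(11)^4 ≡ 11 (mod 19)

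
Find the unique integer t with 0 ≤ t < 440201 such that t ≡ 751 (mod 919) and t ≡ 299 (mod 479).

67838

919⁻¹ mod 479: 919×393 ≡ 1 (mod 479), so 919⁻¹ ≡ 393.
t = 751 + 919×((299 − 751)×393 mod 479) = 751 + 919×73 = 67838.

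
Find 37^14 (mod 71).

14 in binary is 1110, i.e. 14 = 8 + 4 + 2.
37^1 ≡ 37 (mod 71)
37^2 ≡ 37^2 = 1369 ≡ 20 (mod 71)
37^4 ≡ 20^2 = 400 ≡ 45 (mod 71)
37^8 ≡ 45^2 = 2025 ≡ 37 (mod 71)
37^14 = 37^8 * 37^4 * 37^2 ≡ 37 * 45 * 20 (mod 71).
Accumulate the product:
37 * 45 = 1665 ≡ 32
32 * 20 = 640 ≡ 1

1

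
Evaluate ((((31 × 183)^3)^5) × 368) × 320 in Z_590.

31 × 183 = 5673 ≡ 363 (mod 590)
(363)^3 ≡ 257 (mod 590)
(257)^5 ≡ 357 (mod 590)
357 × 368 = 131376 ≡ 396 (mod 590)
396 × 320 = 126720 ≡ 460 (mod 590)

460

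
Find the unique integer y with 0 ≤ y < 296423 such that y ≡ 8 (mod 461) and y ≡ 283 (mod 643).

461⁻¹ mod 643: 461*590 ≡ 1 (mod 643), so 461⁻¹ ≡ 590.
y = 8 + 461*((283 − 8)*590 mod 643) = 8 + 461*214 = 98662.

98662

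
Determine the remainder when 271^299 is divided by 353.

Compute successive squares:
299 in binary is 100101011, i.e. 299 = 256 + 32 + 8 + 2 + 1.
271^1 ≡ 271 (mod 353)
271^2 ≡ 271^2 = 73441 ≡ 17 (mod 353)
271^4 ≡ 17^2 = 289 (mod 353)
271^8 ≡ 289^2 = 83521 ≡ 213 (mod 353)
271^16 ≡ 213^2 = 45369 ≡ 185 (mod 353)
271^32 ≡ 185^2 = 34225 ≡ 337 (mod 353)
271^64 ≡ 337^2 = 113569 ≡ 256 (mod 353)
271^128 ≡ 256^2 = 65536 ≡ 231 (mod 353)
271^256 ≡ 231^2 = 53361 ≡ 58 (mod 353)
271^299 = 271^256 × 271^32 × 271^8 × 271^2 × 271^1 ≡ 58 × 337 × 213 × 17 × 271 (mod 353).
Accumulate the product:
58 × 337 = 19546 ≡ 131
131 × 213 = 27903 ≡ 16
16 × 17 = 272
272 × 271 = 73712 ≡ 288

288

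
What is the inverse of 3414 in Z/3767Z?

Apply the Euclidean algorithm and back-substitute:
3767 = 1·3414 + 353
3414 = 9·353 + 237
353 = 1·237 + 116
237 = 2·116 + 5
116 = 23·5 + 1
5 = 5·1 + 0
gcd(3414, 3767) = 1, so the inverse exists.
Bézout: 1 = 677·3767 − 747·3414.
So 3414⁻¹ ≡ −747 ≡ 3020 (mod 3767).

3020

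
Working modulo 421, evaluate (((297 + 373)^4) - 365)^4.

1

297 + 373 = 670 ≡ 249 (mod 421)
(249)^4 ≡ 366 (mod 421)
366 - 365 = 1
(1)^4 ≡ 1 (mod 421)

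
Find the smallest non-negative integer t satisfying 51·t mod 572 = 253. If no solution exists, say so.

gcd(51, 572) = 1, so a unique solution mod 572 exists.
51⁻¹ ≡ 415 (mod 572).
t ≡ 415·253 ≡ 319 (mod 572).

319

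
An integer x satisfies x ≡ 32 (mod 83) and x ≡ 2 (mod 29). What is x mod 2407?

83⁻¹ mod 29: 83·7 ≡ 1 (mod 29), so 83⁻¹ ≡ 7.
x = 32 + 83·((2 − 32)·7 mod 29) = 32 + 83·22 = 1858.
Check: 1858 mod 83 = 32, 1858 mod 29 = 2. ✓

1858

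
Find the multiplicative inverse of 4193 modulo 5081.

By the extended Euclidean algorithm:
5081 = 1*4193 + 888
4193 = 4*888 + 641
888 = 1*641 + 247
641 = 2*247 + 147
247 = 1*147 + 100
147 = 1*100 + 47
100 = 2*47 + 6
47 = 7*6 + 5
6 = 1*5 + 1
5 = 5*1 + 0
gcd(4193, 5081) = 1, so the inverse exists.
Back-substitute for 1:
1 = 1*6 − 1*5
  = −1*47 + 8*6
  = 8*100 − 17*47
  = −17*147 + 25*100
  = 25*247 − 42*147
  = −42*641 + 109*247
  = 109*888 − 151*641
  = −151*4193 + 713*888
  = 713*5081 − 864*4193
So 4193⁻¹ ≡ −864 ≡ 4217 (mod 5081).

4217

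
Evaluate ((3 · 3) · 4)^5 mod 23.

3 · 3 = 9
9 · 4 = 36 ≡ 13 (mod 23)
(13)^5 ≡ 4 (mod 23)

4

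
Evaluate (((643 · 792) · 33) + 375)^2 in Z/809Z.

643 · 792 = 509256 ≡ 395 (mod 809)
395 · 33 = 13035 ≡ 91 (mod 809)
91 + 375 = 466
(466)^2 ≡ 344 (mod 809)

344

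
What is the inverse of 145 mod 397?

Run the extended Euclidean algorithm:
397 = 2×145 + 107
145 = 1×107 + 38
107 = 2×38 + 31
38 = 1×31 + 7
31 = 4×7 + 3
7 = 2×3 + 1
3 = 3×1 + 0
gcd(145, 397) = 1, so the inverse exists.
Bézout: 1 = −42×397 + 115×145.
So 145⁻¹ ≡ 115 (mod 397).

115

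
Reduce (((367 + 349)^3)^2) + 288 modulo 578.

367 + 349 = 716 ≡ 138 (mod 578)
(138)^3 ≡ 484 (mod 578)
(484)^2 ≡ 166 (mod 578)
166 + 288 = 454

454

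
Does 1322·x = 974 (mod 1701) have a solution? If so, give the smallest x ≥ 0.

1483

gcd(1322, 1701) = 1, so a unique solution mod 1701 exists.
1322⁻¹ ≡ 377 (mod 1701).
x ≡ 377·974 ≡ 1483 (mod 1701).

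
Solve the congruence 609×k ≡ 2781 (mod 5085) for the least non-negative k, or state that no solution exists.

564

gcd(609, 5085) = 3, and 3 | 2781, so solutions exist.
Divide through by 3: 203×k ≡ 927 mod 1695.
203⁻¹ ≡ 167 (mod 1695).
k ≡ 167×927 ≡ 564 (mod 1695).
The smallest non-negative solution is k = 564.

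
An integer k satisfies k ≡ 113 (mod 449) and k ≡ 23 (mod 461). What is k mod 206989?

106975

449⁻¹ mod 461: 449*192 ≡ 1 (mod 461), so 449⁻¹ ≡ 192.
k = 113 + 449*((23 − 113)*192 mod 461) = 113 + 449*238 = 106975.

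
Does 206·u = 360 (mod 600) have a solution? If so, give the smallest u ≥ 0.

gcd(206, 600) = 2, and 2 | 360, so solutions exist.
Divide through by 2: 103·u = 180 (mod 300).
103⁻¹ ≡ 67 (mod 300).
u ≡ 67·180 ≡ 60 (mod 300).
The smallest non-negative solution is u = 60.

60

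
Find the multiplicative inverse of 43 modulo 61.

44

61 = 1·43 + 18
43 = 2·18 + 7
18 = 2·7 + 4
7 = 1·4 + 3
4 = 1·3 + 1
3 = 3·1 + 0
gcd(43, 61) = 1, so the inverse exists.
Bézout: 1 = 12·61 − 17·43.
So 43⁻¹ ≡ −17 ≡ 44 (mod 61).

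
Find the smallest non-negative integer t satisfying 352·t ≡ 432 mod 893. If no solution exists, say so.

123

gcd(352, 893) = 1, so a unique solution mod 893 exists.
352⁻¹ ≡ 515 (mod 893).
t ≡ 515·432 ≡ 123 (mod 893).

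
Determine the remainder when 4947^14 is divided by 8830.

4709

By square-and-multiply:
14 in binary is 1110, i.e. 14 = 8 + 4 + 2.
4947^1 ≡ 4947 (mod 8830)
4947^2 ≡ 4947^2 = 24472809 ≡ 4879 (mod 8830)
4947^4 ≡ 4879^2 = 23804641 ≡ 7791 (mod 8830)
4947^8 ≡ 7791^2 = 60699681 ≡ 2261 (mod 8830)
4947^14 = 4947^8 * 4947^4 * 4947^2 ≡ 2261 * 7791 * 4879 (mod 8830).
Accumulate the product:
2261 * 7791 = 17615451 ≡ 8431
8431 * 4879 = 41134849 ≡ 4709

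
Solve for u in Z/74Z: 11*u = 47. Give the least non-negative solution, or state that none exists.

11

gcd(11, 74) = 1, so a unique solution mod 74 exists.
11⁻¹ ≡ 27 (mod 74).
u ≡ 27*47 ≡ 11 (mod 74).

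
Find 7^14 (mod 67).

Compute successive squares:
7^1 ≡ 7 (mod 67)
7^2 ≡ 7^2 = 49 (mod 67)
7^4 ≡ 49^2 = 2401 ≡ 56 (mod 67)
7^8 ≡ 56^2 = 3136 ≡ 54 (mod 67)
7^14 = 7^8 × 7^4 × 7^2 ≡ 54 × 56 × 49 (mod 67).
Accumulate the product:
54 × 56 = 3024 ≡ 9
9 × 49 = 441 ≡ 39

39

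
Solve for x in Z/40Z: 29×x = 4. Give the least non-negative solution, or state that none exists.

gcd(29, 40) = 1, so a unique solution mod 40 exists.
29⁻¹ ≡ 29 (mod 40).
x ≡ 29×4 ≡ 36 (mod 40).

36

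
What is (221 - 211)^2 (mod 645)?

221 - 211 = 10
(10)^2 ≡ 100 (mod 645)

100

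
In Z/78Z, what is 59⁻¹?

78 = 1×59 + 19
59 = 3×19 + 2
19 = 9×2 + 1
2 = 2×1 + 0
gcd(59, 78) = 1, so the inverse exists.
Bézout: 1 = 28×78 − 37×59.
So 59⁻¹ ≡ −37 ≡ 41 (mod 78).

41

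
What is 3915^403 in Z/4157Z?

403 in binary is 110010011, i.e. 403 = 256 + 128 + 16 + 2 + 1.
3915^1 ≡ 3915 (mod 4157)
3915^2 ≡ 3915^2 = 15327225 ≡ 366 (mod 4157)
3915^4 ≡ 366^2 = 133956 ≡ 932 (mod 4157)
3915^8 ≡ 932^2 = 868624 ≡ 3968 (mod 4157)
3915^16 ≡ 3968^2 = 15745024 ≡ 2465 (mod 4157)
3915^32 ≡ 2465^2 = 6076225 ≡ 2848 (mod 4157)
3915^64 ≡ 2848^2 = 8111104 ≡ 797 (mod 4157)
3915^128 ≡ 797^2 = 635209 ≡ 3345 (mod 4157)
3915^256 ≡ 3345^2 = 11189025 ≡ 2538 (mod 4157)
3915^403 = 3915^256 * 3915^128 * 3915^16 * 3915^2 * 3915^1 ≡ 2538 * 3345 * 2465 * 366 * 3915 (mod 4157).
Accumulate the product:
2538 * 3345 = 8489610 ≡ 1016
1016 * 2465 = 2504440 ≡ 1926
1926 * 366 = 704916 ≡ 2383
2383 * 3915 = 9329445 ≡ 1137

1137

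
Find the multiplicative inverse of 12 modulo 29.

17

Apply the Euclidean algorithm and back-substitute:
29 = 2×12 + 5
12 = 2×5 + 2
5 = 2×2 + 1
2 = 2×1 + 0
gcd(12, 29) = 1, so the inverse exists.
Back-substitute for 1:
1 = 1×5 − 2×2
  = −2×12 + 5×5
  = 5×29 − 12×12
So 12⁻¹ ≡ −12 ≡ 17 (mod 29).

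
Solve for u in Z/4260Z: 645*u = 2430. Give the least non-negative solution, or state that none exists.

50

gcd(645, 4260) = 15, and 15 | 2430, so solutions exist.
Divide through by 15: 43*u ≡ 162 mod 284.
43⁻¹ ≡ 251 (mod 284).
u ≡ 251*162 ≡ 50 (mod 284).
The smallest non-negative solution is u = 50.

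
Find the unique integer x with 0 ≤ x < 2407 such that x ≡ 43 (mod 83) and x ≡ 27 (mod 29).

375

83⁻¹ mod 29: 83·7 ≡ 1 (mod 29), so 83⁻¹ ≡ 7.
x = 43 + 83·((27 − 43)·7 mod 29) = 43 + 83·4 = 375.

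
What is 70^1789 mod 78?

70

Compute successive squares:
1789 in binary is 11011111101, i.e. 1789 = 1024 + 512 + 128 + 64 + 32 + 16 + 8 + 4 + 1.
70^1 ≡ 70 (mod 78)
70^2 ≡ 70^2 = 4900 ≡ 64 (mod 78)
70^4 ≡ 64^2 = 4096 ≡ 40 (mod 78)
70^8 ≡ 40^2 = 1600 ≡ 40 (mod 78)
70^16 ≡ 40^2 = 1600 ≡ 40 (mod 78)
70^32 ≡ 40^2 = 1600 ≡ 40 (mod 78)
70^64 ≡ 40^2 = 1600 ≡ 40 (mod 78)
70^128 ≡ 40^2 = 1600 ≡ 40 (mod 78)
70^256 ≡ 40^2 = 1600 ≡ 40 (mod 78)
70^512 ≡ 40^2 = 1600 ≡ 40 (mod 78)
70^1024 ≡ 40^2 = 1600 ≡ 40 (mod 78)
70^1789 = 70^1024 × 70^512 × 70^128 × 70^64 × 70^32 × 70^16 × 70^8 × 70^4 × 70^1 ≡ 40 × 40 × 40 × 40 × 40 × 40 × 40 × 40 × 70 (mod 78).
Accumulate the product:
40 × 40 = 1600 ≡ 40
40 × 40 = 1600 ≡ 40
40 × 40 = 1600 ≡ 40
40 × 40 = 1600 ≡ 40
40 × 40 = 1600 ≡ 40
40 × 40 = 1600 ≡ 40
40 × 40 = 1600 ≡ 40
40 × 70 = 2800 ≡ 70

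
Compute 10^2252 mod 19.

2252 in binary is 100011001100, i.e. 2252 = 2048 + 128 + 64 + 8 + 4.
10^1 ≡ 10 (mod 19)
10^2 ≡ 10^2 = 100 ≡ 5 (mod 19)
10^4 ≡ 5^2 = 25 ≡ 6 (mod 19)
10^8 ≡ 6^2 = 36 ≡ 17 (mod 19)
10^16 ≡ 17^2 = 289 ≡ 4 (mod 19)
10^32 ≡ 4^2 = 16 (mod 19)
10^64 ≡ 16^2 = 256 ≡ 9 (mod 19)
10^128 ≡ 9^2 = 81 ≡ 5 (mod 19)
10^256 ≡ 5^2 = 25 ≡ 6 (mod 19)
10^512 ≡ 6^2 = 36 ≡ 17 (mod 19)
10^1024 ≡ 17^2 = 289 ≡ 4 (mod 19)
10^2048 ≡ 4^2 = 16 (mod 19)
10^2252 = 10^2048 * 10^128 * 10^64 * 10^8 * 10^4 ≡ 16 * 5 * 9 * 17 * 6 (mod 19).
Accumulate the product:
16 * 5 = 80 ≡ 4
4 * 9 = 36 ≡ 17
17 * 17 = 289 ≡ 4
4 * 6 = 24 ≡ 5

5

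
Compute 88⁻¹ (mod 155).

Apply the Euclidean algorithm and back-substitute:
155 = 1·88 + 67
88 = 1·67 + 21
67 = 3·21 + 4
21 = 5·4 + 1
4 = 4·1 + 0
gcd(88, 155) = 1, so the inverse exists.
Back-substitute for 1:
1 = 1·21 − 5·4
  = −5·67 + 16·21
  = 16·88 − 21·67
  = −21·155 + 37·88
So 88⁻¹ ≡ 37 (mod 155).

37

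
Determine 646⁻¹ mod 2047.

1277

By the extended Euclidean algorithm:
2047 = 3*646 + 109
646 = 5*109 + 101
109 = 1*101 + 8
101 = 12*8 + 5
8 = 1*5 + 3
5 = 1*3 + 2
3 = 1*2 + 1
2 = 2*1 + 0
gcd(646, 2047) = 1, so the inverse exists.
Back-substitute for 1:
1 = 1*3 − 1*2
  = −1*5 + 2*3
  = 2*8 − 3*5
  = −3*101 + 38*8
  = 38*109 − 41*101
  = −41*646 + 243*109
  = 243*2047 − 770*646
So 646⁻¹ ≡ −770 ≡ 1277 (mod 2047).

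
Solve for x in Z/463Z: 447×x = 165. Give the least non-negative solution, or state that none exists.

gcd(447, 463) = 1, so a unique solution mod 463 exists.
447⁻¹ ≡ 434 (mod 463).
x ≡ 434×165 ≡ 308 (mod 463).

308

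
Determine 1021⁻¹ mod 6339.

6339 = 6·1021 + 213
1021 = 4·213 + 169
213 = 1·169 + 44
169 = 3·44 + 37
44 = 1·37 + 7
37 = 5·7 + 2
7 = 3·2 + 1
2 = 2·1 + 0
gcd(1021, 6339) = 1, so the inverse exists.
Back-substitute for 1:
1 = 1·7 − 3·2
  = −3·37 + 16·7
  = 16·44 − 19·37
  = −19·169 + 73·44
  = 73·213 − 92·169
  = −92·1021 + 441·213
  = 441·6339 − 2738·1021
So 1021⁻¹ ≡ −2738 ≡ 3601 (mod 6339).

3601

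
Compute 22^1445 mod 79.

By square-and-multiply:
1445 in binary is 10110100101, i.e. 1445 = 1024 + 256 + 128 + 32 + 4 + 1.
22^1 ≡ 22 (mod 79)
22^2 ≡ 22^2 = 484 ≡ 10 (mod 79)
22^4 ≡ 10^2 = 100 ≡ 21 (mod 79)
22^8 ≡ 21^2 = 441 ≡ 46 (mod 79)
22^16 ≡ 46^2 = 2116 ≡ 62 (mod 79)
22^32 ≡ 62^2 = 3844 ≡ 52 (mod 79)
22^64 ≡ 52^2 = 2704 ≡ 18 (mod 79)
22^128 ≡ 18^2 = 324 ≡ 8 (mod 79)
22^256 ≡ 8^2 = 64 (mod 79)
22^512 ≡ 64^2 = 4096 ≡ 67 (mod 79)
22^1024 ≡ 67^2 = 4489 ≡ 65 (mod 79)
22^1445 = 22^1024 · 22^256 · 22^128 · 22^32 · 22^4 · 22^1 ≡ 65 · 64 · 8 · 52 · 21 · 22 (mod 79).
Accumulate the product:
65 · 64 = 4160 ≡ 52
52 · 8 = 416 ≡ 21
21 · 52 = 1092 ≡ 65
65 · 21 = 1365 ≡ 22
22 · 22 = 484 ≡ 10

10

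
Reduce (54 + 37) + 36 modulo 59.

54 + 37 = 91 ≡ 32 (mod 59)
32 + 36 = 68 ≡ 9 (mod 59)

9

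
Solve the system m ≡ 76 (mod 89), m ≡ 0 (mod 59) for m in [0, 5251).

89⁻¹ mod 59: 89×2 ≡ 1 (mod 59), so 89⁻¹ ≡ 2.
m = 76 + 89×((0 − 76)×2 mod 59) = 76 + 89×25 = 2301.
Check: 2301 mod 89 = 76, 2301 mod 59 = 0. ✓

2301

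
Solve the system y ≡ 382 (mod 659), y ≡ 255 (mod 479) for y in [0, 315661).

659⁻¹ mod 479: 659×322 ≡ 1 (mod 479), so 659⁻¹ ≡ 322.
y = 382 + 659×((255 − 382)×322 mod 479) = 382 + 659×300 = 198082.

198082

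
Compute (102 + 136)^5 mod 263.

91

102 + 136 = 238
(238)^5 ≡ 91 (mod 263)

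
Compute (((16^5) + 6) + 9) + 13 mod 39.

11

(16)^5 ≡ 22 (mod 39)
22 + 6 = 28
28 + 9 = 37
37 + 13 = 50 ≡ 11 (mod 39)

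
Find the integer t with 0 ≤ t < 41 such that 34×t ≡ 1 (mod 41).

41 = 1*34 + 7
34 = 4*7 + 6
7 = 1*6 + 1
6 = 6*1 + 0
gcd(34, 41) = 1, so the inverse exists.
Back-substitute for 1:
1 = 1*7 − 1*6
  = −1*34 + 5*7
  = 5*41 − 6*34
So 34⁻¹ ≡ −6 ≡ 35 (mod 41).

35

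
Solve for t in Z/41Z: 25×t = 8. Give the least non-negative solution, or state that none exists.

20

gcd(25, 41) = 1, so a unique solution mod 41 exists.
25⁻¹ ≡ 23 (mod 41).
t ≡ 23×8 ≡ 20 (mod 41).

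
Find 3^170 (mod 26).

9

170 in binary is 10101010, i.e. 170 = 128 + 32 + 8 + 2.
3^1 ≡ 3 (mod 26)
3^2 ≡ 3^2 = 9 (mod 26)
3^4 ≡ 9^2 = 81 ≡ 3 (mod 26)
3^8 ≡ 3^2 = 9 (mod 26)
3^16 ≡ 9^2 = 81 ≡ 3 (mod 26)
3^32 ≡ 3^2 = 9 (mod 26)
3^64 ≡ 9^2 = 81 ≡ 3 (mod 26)
3^128 ≡ 3^2 = 9 (mod 26)
3^170 = 3^128 * 3^32 * 3^8 * 3^2 ≡ 9 * 9 * 9 * 9 (mod 26).
Accumulate the product:
9 * 9 = 81 ≡ 3
3 * 9 = 27 ≡ 1
1 * 9 = 9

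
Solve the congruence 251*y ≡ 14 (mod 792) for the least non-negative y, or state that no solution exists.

gcd(251, 792) = 1, so a unique solution mod 792 exists.
251⁻¹ ≡ 467 (mod 792).
y ≡ 467*14 ≡ 202 (mod 792).

202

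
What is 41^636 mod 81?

46

Using repeated squaring:
41^1 ≡ 41 (mod 81)
41^2 ≡ 41^2 = 1681 ≡ 61 (mod 81)
41^4 ≡ 61^2 = 3721 ≡ 76 (mod 81)
41^8 ≡ 76^2 = 5776 ≡ 25 (mod 81)
41^16 ≡ 25^2 = 625 ≡ 58 (mod 81)
41^32 ≡ 58^2 = 3364 ≡ 43 (mod 81)
41^64 ≡ 43^2 = 1849 ≡ 67 (mod 81)
41^128 ≡ 67^2 = 4489 ≡ 34 (mod 81)
41^256 ≡ 34^2 = 1156 ≡ 22 (mod 81)
41^512 ≡ 22^2 = 484 ≡ 79 (mod 81)
41^636 = 41^512 × 41^64 × 41^32 × 41^16 × 41^8 × 41^4 ≡ 79 × 67 × 43 × 58 × 25 × 76 (mod 81).
Accumulate the product:
79 × 67 = 5293 ≡ 28
28 × 43 = 1204 ≡ 70
70 × 58 = 4060 ≡ 10
10 × 25 = 250 ≡ 7
7 × 76 = 532 ≡ 46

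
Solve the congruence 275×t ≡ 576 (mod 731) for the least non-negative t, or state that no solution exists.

345

gcd(275, 731) = 1, so a unique solution mod 731 exists.
275⁻¹ ≡ 210 (mod 731).
t ≡ 210×576 ≡ 345 (mod 731).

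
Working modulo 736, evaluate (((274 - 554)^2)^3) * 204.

274 - 554 = -280 ≡ 456 (mod 736)
(456)^2 ≡ 384 (mod 736)
(384)^3 ≡ 416 (mod 736)
416 * 204 = 84864 ≡ 224 (mod 736)

224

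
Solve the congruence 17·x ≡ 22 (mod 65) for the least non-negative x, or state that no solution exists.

51

gcd(17, 65) = 1, so a unique solution mod 65 exists.
17⁻¹ ≡ 23 (mod 65).
x ≡ 23·22 ≡ 51 (mod 65).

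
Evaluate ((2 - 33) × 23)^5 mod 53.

2 - 33 = -31 ≡ 22 (mod 53)
22 × 23 = 506 ≡ 29 (mod 53)
(29)^5 ≡ 43 (mod 53)

43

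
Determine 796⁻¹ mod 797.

796

797 = 1·796 + 1
796 = 796·1 + 0
gcd(796, 797) = 1, so the inverse exists.
Back-substitute for 1:
1 = 1·797 − 1·796
So 796⁻¹ ≡ −1 ≡ 796 (mod 797).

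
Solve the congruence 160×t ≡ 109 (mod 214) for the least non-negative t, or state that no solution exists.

gcd(160, 214) = 2, and 2 does not divide 109.
So the congruence has no solution.

no solution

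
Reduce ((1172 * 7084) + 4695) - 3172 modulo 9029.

6320

1172 * 7084 = 8302448 ≡ 4797 (mod 9029)
4797 + 4695 = 9492 ≡ 463 (mod 9029)
463 - 3172 = -2709 ≡ 6320 (mod 9029)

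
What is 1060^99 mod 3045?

Compute successive squares:
99 in binary is 1100011, i.e. 99 = 64 + 32 + 2 + 1.
1060^1 ≡ 1060 (mod 3045)
1060^2 ≡ 1060^2 = 1123600 ≡ 3040 (mod 3045)
1060^4 ≡ 3040^2 = 9241600 ≡ 25 (mod 3045)
1060^8 ≡ 25^2 = 625 (mod 3045)
1060^16 ≡ 625^2 = 390625 ≡ 865 (mod 3045)
1060^32 ≡ 865^2 = 748225 ≡ 2200 (mod 3045)
1060^64 ≡ 2200^2 = 4840000 ≡ 1495 (mod 3045)
1060^99 = 1060^64 × 1060^32 × 1060^2 × 1060^1 ≡ 1495 × 2200 × 3040 × 1060 (mod 3045).
Accumulate the product:
1495 × 2200 = 3289000 ≡ 400
400 × 3040 = 1216000 ≡ 1045
1045 × 1060 = 1107700 ≡ 2365

2365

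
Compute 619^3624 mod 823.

3624 in binary is 111000101000, i.e. 3624 = 2048 + 1024 + 512 + 32 + 8.
619^1 ≡ 619 (mod 823)
619^2 ≡ 619^2 = 383161 ≡ 466 (mod 823)
619^4 ≡ 466^2 = 217156 ≡ 707 (mod 823)
619^8 ≡ 707^2 = 499849 ≡ 288 (mod 823)
619^16 ≡ 288^2 = 82944 ≡ 644 (mod 823)
619^32 ≡ 644^2 = 414736 ≡ 767 (mod 823)
619^64 ≡ 767^2 = 588289 ≡ 667 (mod 823)
619^128 ≡ 667^2 = 444889 ≡ 469 (mod 823)
619^256 ≡ 469^2 = 219961 ≡ 220 (mod 823)
619^512 ≡ 220^2 = 48400 ≡ 666 (mod 823)
619^1024 ≡ 666^2 = 443556 ≡ 782 (mod 823)
619^2048 ≡ 782^2 = 611524 ≡ 35 (mod 823)
619^3624 = 619^2048 × 619^1024 × 619^512 × 619^32 × 619^8 ≡ 35 × 782 × 666 × 767 × 288 (mod 823).
Accumulate the product:
35 × 782 = 27370 ≡ 211
211 × 666 = 140526 ≡ 616
616 × 767 = 472472 ≡ 70
70 × 288 = 20160 ≡ 408

408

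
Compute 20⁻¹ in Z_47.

40

47 = 2·20 + 7
20 = 2·7 + 6
7 = 1·6 + 1
6 = 6·1 + 0
gcd(20, 47) = 1, so the inverse exists.
Back-substitute for 1:
1 = 1·7 − 1·6
  = −1·20 + 3·7
  = 3·47 − 7·20
So 20⁻¹ ≡ −7 ≡ 40 (mod 47).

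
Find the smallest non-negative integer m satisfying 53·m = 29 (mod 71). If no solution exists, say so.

26

gcd(53, 71) = 1, so a unique solution mod 71 exists.
53⁻¹ ≡ 67 (mod 71).
m ≡ 67·29 ≡ 26 (mod 71).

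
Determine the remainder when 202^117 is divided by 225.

Compute successive squares:
117 in binary is 1110101, i.e. 117 = 64 + 32 + 16 + 4 + 1.
202^1 ≡ 202 (mod 225)
202^2 ≡ 202^2 = 40804 ≡ 79 (mod 225)
202^4 ≡ 79^2 = 6241 ≡ 166 (mod 225)
202^8 ≡ 166^2 = 27556 ≡ 106 (mod 225)
202^16 ≡ 106^2 = 11236 ≡ 211 (mod 225)
202^32 ≡ 211^2 = 44521 ≡ 196 (mod 225)
202^64 ≡ 196^2 = 38416 ≡ 166 (mod 225)
202^117 = 202^64 · 202^32 · 202^16 · 202^4 · 202^1 ≡ 166 · 196 · 211 · 166 · 202 (mod 225).
Accumulate the product:
166 · 196 = 32536 ≡ 136
136 · 211 = 28696 ≡ 121
121 · 166 = 20086 ≡ 61
61 · 202 = 12322 ≡ 172

172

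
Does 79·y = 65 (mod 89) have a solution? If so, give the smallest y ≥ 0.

gcd(79, 89) = 1, so a unique solution mod 89 exists.
79⁻¹ ≡ 80 (mod 89).
y ≡ 80·65 ≡ 38 (mod 89).

38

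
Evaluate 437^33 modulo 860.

33 in binary is 100001, i.e. 33 = 32 + 1.
437^1 ≡ 437 (mod 860)
437^2 ≡ 437^2 = 190969 ≡ 49 (mod 860)
437^4 ≡ 49^2 = 2401 ≡ 681 (mod 860)
437^8 ≡ 681^2 = 463761 ≡ 221 (mod 860)
437^16 ≡ 221^2 = 48841 ≡ 681 (mod 860)
437^32 ≡ 681^2 = 463761 ≡ 221 (mod 860)
437^33 = 437^32 * 437^1 ≡ 221 * 437 (mod 860).
221 * 437 = 96577 ≡ 257 (mod 860).

257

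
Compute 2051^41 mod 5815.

5701

Compute successive squares:
41 in binary is 101001, i.e. 41 = 32 + 8 + 1.
2051^1 ≡ 2051 (mod 5815)
2051^2 ≡ 2051^2 = 4206601 ≡ 2356 (mod 5815)
2051^4 ≡ 2356^2 = 5550736 ≡ 3226 (mod 5815)
2051^8 ≡ 3226^2 = 10407076 ≡ 4041 (mod 5815)
2051^16 ≡ 4041^2 = 16329681 ≡ 1161 (mod 5815)
2051^32 ≡ 1161^2 = 1347921 ≡ 4656 (mod 5815)
2051^41 = 2051^32 * 2051^8 * 2051^1 ≡ 4656 * 4041 * 2051 (mod 5815).
Accumulate the product:
4656 * 4041 = 18814896 ≡ 3371
3371 * 2051 = 6913921 ≡ 5701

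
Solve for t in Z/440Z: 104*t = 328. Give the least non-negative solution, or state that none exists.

37

gcd(104, 440) = 8, and 8 | 328, so solutions exist.
Divide through by 8: 13*t ≡ 41 (mod 55).
13⁻¹ ≡ 17 (mod 55).
t ≡ 17*41 ≡ 37 (mod 55).
The smallest non-negative solution is t = 37.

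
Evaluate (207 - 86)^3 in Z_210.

207 - 86 = 121
(121)^3 ≡ 1 (mod 210)

1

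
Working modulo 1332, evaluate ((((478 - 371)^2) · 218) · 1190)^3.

478 - 371 = 107
(107)^2 ≡ 793 (mod 1332)
793 · 218 = 172874 ≡ 1046 (mod 1332)
1046 · 1190 = 1244740 ≡ 652 (mod 1332)
(652)^3 ≡ 1252 (mod 1332)

1252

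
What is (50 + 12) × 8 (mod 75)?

50 + 12 = 62
62 × 8 = 496 ≡ 46 (mod 75)

46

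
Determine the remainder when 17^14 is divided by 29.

Using repeated squaring:
14 in binary is 1110, i.e. 14 = 8 + 4 + 2.
17^1 ≡ 17 (mod 29)
17^2 ≡ 17^2 = 289 ≡ 28 (mod 29)
17^4 ≡ 28^2 = 784 ≡ 1 (mod 29)
17^8 ≡ 1^2 = 1 (mod 29)
17^14 = 17^8 · 17^4 · 17^2 ≡ 1 · 1 · 28 (mod 29).
Accumulate the product:
1 · 1 = 1
1 · 28 = 28

28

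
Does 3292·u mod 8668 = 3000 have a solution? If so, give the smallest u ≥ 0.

gcd(3292, 8668) = 4, and 4 | 3000, so solutions exist.
Divide through by 4: 823·u = 750 (mod 2167).
823⁻¹ ≡ 940 (mod 2167).
u ≡ 940·750 ≡ 725 (mod 2167).
The smallest non-negative solution is u = 725.

725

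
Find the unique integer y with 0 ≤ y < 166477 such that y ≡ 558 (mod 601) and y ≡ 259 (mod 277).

601⁻¹ mod 277: 601×112 ≡ 1 (mod 277), so 601⁻¹ ≡ 112.
y = 558 + 601×((259 − 558)×112 mod 277) = 558 + 601×29 = 17987.
Check: 17987 mod 601 = 558, 17987 mod 277 = 259. ✓

17987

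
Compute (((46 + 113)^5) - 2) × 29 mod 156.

125

46 + 113 = 159 ≡ 3 (mod 156)
(3)^5 ≡ 87 (mod 156)
87 - 2 = 85
85 × 29 = 2465 ≡ 125 (mod 156)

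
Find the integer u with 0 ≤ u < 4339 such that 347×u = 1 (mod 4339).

Run the extended Euclidean algorithm:
4339 = 12·347 + 175
347 = 1·175 + 172
175 = 1·172 + 3
172 = 57·3 + 1
3 = 3·1 + 0
gcd(347, 4339) = 1, so the inverse exists.
Back-substitute for 1:
1 = 1·172 − 57·3
  = −57·175 + 58·172
  = 58·347 − 115·175
  = −115·4339 + 1438·347
So 347⁻¹ ≡ 1438 (mod 4339).

1438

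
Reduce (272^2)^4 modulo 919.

8

(272)^2 ≡ 464 (mod 919)
(464)^4 ≡ 8 (mod 919)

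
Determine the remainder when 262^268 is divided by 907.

4

Using repeated squaring:
262^1 ≡ 262 (mod 907)
262^2 ≡ 262^2 = 68644 ≡ 619 (mod 907)
262^4 ≡ 619^2 = 383161 ≡ 407 (mod 907)
262^8 ≡ 407^2 = 165649 ≡ 575 (mod 907)
262^16 ≡ 575^2 = 330625 ≡ 477 (mod 907)
262^32 ≡ 477^2 = 227529 ≡ 779 (mod 907)
262^64 ≡ 779^2 = 606841 ≡ 58 (mod 907)
262^128 ≡ 58^2 = 3364 ≡ 643 (mod 907)
262^256 ≡ 643^2 = 413449 ≡ 764 (mod 907)
262^268 = 262^256 * 262^8 * 262^4 ≡ 764 * 575 * 407 (mod 907).
Accumulate the product:
764 * 575 = 439300 ≡ 312
312 * 407 = 126984 ≡ 4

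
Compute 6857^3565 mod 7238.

2069

3565 in binary is 110111101101, i.e. 3565 = 2048 + 1024 + 256 + 128 + 64 + 32 + 8 + 4 + 1.
6857^1 ≡ 6857 (mod 7238)
6857^2 ≡ 6857^2 = 47018449 ≡ 401 (mod 7238)
6857^4 ≡ 401^2 = 160801 ≡ 1565 (mod 7238)
6857^8 ≡ 1565^2 = 2449225 ≡ 2781 (mod 7238)
6857^16 ≡ 2781^2 = 7733961 ≡ 3777 (mod 7238)
6857^32 ≡ 3777^2 = 14265729 ≡ 6869 (mod 7238)
6857^64 ≡ 6869^2 = 47183161 ≡ 5877 (mod 7238)
6857^128 ≡ 5877^2 = 34539129 ≡ 6631 (mod 7238)
6857^256 ≡ 6631^2 = 43970161 ≡ 6549 (mod 7238)
6857^512 ≡ 6549^2 = 42889401 ≡ 4251 (mod 7238)
6857^1024 ≡ 4251^2 = 18071001 ≡ 4953 (mod 7238)
6857^2048 ≡ 4953^2 = 24532209 ≡ 2627 (mod 7238)
6857^3565 = 6857^2048 · 6857^1024 · 6857^256 · 6857^128 · 6857^64 · 6857^32 · 6857^8 · 6857^4 · 6857^1 ≡ 2627 · 4953 · 6549 · 6631 · 5877 · 6869 · 2781 · 1565 · 6857 (mod 7238).
Accumulate the product:
2627 · 4953 = 13011531 ≡ 4845
4845 · 6549 = 31729905 ≡ 5751
5751 · 6631 = 38134881 ≡ 5097
5097 · 5877 = 29955069 ≡ 4225
4225 · 6869 = 29021525 ≡ 4383
4383 · 2781 = 12189123 ≡ 331
331 · 1565 = 518015 ≡ 4117
4117 · 6857 = 28230269 ≡ 2069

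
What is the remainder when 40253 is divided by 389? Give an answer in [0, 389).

186

40253 = 103×389 + 186, so 40253 ≡ 186 (mod 389).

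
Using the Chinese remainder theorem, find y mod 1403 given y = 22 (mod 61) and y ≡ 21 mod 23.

61⁻¹ mod 23: 61*20 ≡ 1 (mod 23), so 61⁻¹ ≡ 20.
y = 22 + 61*((21 − 22)*20 mod 23) = 22 + 61*3 = 205.

205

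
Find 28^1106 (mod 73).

67

Compute successive squares:
1106 in binary is 10001010010, i.e. 1106 = 1024 + 64 + 16 + 2.
28^1 ≡ 28 (mod 73)
28^2 ≡ 28^2 = 784 ≡ 54 (mod 73)
28^4 ≡ 54^2 = 2916 ≡ 69 (mod 73)
28^8 ≡ 69^2 = 4761 ≡ 16 (mod 73)
28^16 ≡ 16^2 = 256 ≡ 37 (mod 73)
28^32 ≡ 37^2 = 1369 ≡ 55 (mod 73)
28^64 ≡ 55^2 = 3025 ≡ 32 (mod 73)
28^128 ≡ 32^2 = 1024 ≡ 2 (mod 73)
28^256 ≡ 2^2 = 4 (mod 73)
28^512 ≡ 4^2 = 16 (mod 73)
28^1024 ≡ 16^2 = 256 ≡ 37 (mod 73)
28^1106 = 28^1024 * 28^64 * 28^16 * 28^2 ≡ 37 * 32 * 37 * 54 (mod 73).
Accumulate the product:
37 * 32 = 1184 ≡ 16
16 * 37 = 592 ≡ 8
8 * 54 = 432 ≡ 67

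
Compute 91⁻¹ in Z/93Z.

46

Run the extended Euclidean algorithm:
93 = 1*91 + 2
91 = 45*2 + 1
2 = 2*1 + 0
gcd(91, 93) = 1, so the inverse exists.
Bézout: 1 = −45*93 + 46*91.
So 91⁻¹ ≡ 46 (mod 93).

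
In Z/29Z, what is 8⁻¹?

By the extended Euclidean algorithm:
29 = 3*8 + 5
8 = 1*5 + 3
5 = 1*3 + 2
3 = 1*2 + 1
2 = 2*1 + 0
gcd(8, 29) = 1, so the inverse exists.
Bézout: 1 = −3*29 + 11*8.
So 8⁻¹ ≡ 11 (mod 29).

11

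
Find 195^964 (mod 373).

108

195^1 ≡ 195 (mod 373)
195^2 ≡ 195^2 = 38025 ≡ 352 (mod 373)
195^4 ≡ 352^2 = 123904 ≡ 68 (mod 373)
195^8 ≡ 68^2 = 4624 ≡ 148 (mod 373)
195^16 ≡ 148^2 = 21904 ≡ 270 (mod 373)
195^32 ≡ 270^2 = 72900 ≡ 165 (mod 373)
195^64 ≡ 165^2 = 27225 ≡ 369 (mod 373)
195^128 ≡ 369^2 = 136161 ≡ 16 (mod 373)
195^256 ≡ 16^2 = 256 (mod 373)
195^512 ≡ 256^2 = 65536 ≡ 261 (mod 373)
195^964 = 195^512 * 195^256 * 195^128 * 195^64 * 195^4 ≡ 261 * 256 * 16 * 369 * 68 (mod 373).
Accumulate the product:
261 * 256 = 66816 ≡ 49
49 * 16 = 784 ≡ 38
38 * 369 = 14022 ≡ 221
221 * 68 = 15028 ≡ 108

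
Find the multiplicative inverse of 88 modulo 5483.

810

Run the extended Euclidean algorithm:
5483 = 62×88 + 27
88 = 3×27 + 7
27 = 3×7 + 6
7 = 1×6 + 1
6 = 6×1 + 0
gcd(88, 5483) = 1, so the inverse exists.
Back-substitute for 1:
1 = 1×7 − 1×6
  = −1×27 + 4×7
  = 4×88 − 13×27
  = −13×5483 + 810×88
So 88⁻¹ ≡ 810 (mod 5483).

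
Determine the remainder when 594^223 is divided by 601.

By square-and-multiply:
594^1 ≡ 594 (mod 601)
594^2 ≡ 594^2 = 352836 ≡ 49 (mod 601)
594^4 ≡ 49^2 = 2401 ≡ 598 (mod 601)
594^8 ≡ 598^2 = 357604 ≡ 9 (mod 601)
594^16 ≡ 9^2 = 81 (mod 601)
594^32 ≡ 81^2 = 6561 ≡ 551 (mod 601)
594^64 ≡ 551^2 = 303601 ≡ 96 (mod 601)
594^128 ≡ 96^2 = 9216 ≡ 201 (mod 601)
594^223 = 594^128 * 594^64 * 594^16 * 594^8 * 594^4 * 594^2 * 594^1 ≡ 201 * 96 * 81 * 9 * 598 * 49 * 594 (mod 601).
Accumulate the product:
201 * 96 = 19296 ≡ 64
64 * 81 = 5184 ≡ 376
376 * 9 = 3384 ≡ 379
379 * 598 = 226642 ≡ 65
65 * 49 = 3185 ≡ 180
180 * 594 = 106920 ≡ 543

543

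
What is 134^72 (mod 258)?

72 in binary is 1001000, i.e. 72 = 64 + 8.
134^1 ≡ 134 (mod 258)
134^2 ≡ 134^2 = 17956 ≡ 154 (mod 258)
134^4 ≡ 154^2 = 23716 ≡ 238 (mod 258)
134^8 ≡ 238^2 = 56644 ≡ 142 (mod 258)
134^16 ≡ 142^2 = 20164 ≡ 40 (mod 258)
134^32 ≡ 40^2 = 1600 ≡ 52 (mod 258)
134^64 ≡ 52^2 = 2704 ≡ 124 (mod 258)
134^72 = 134^64 × 134^8 ≡ 124 × 142 (mod 258).
124 × 142 = 17608 ≡ 64 (mod 258).

64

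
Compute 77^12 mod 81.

Using repeated squaring:
12 in binary is 1100, i.e. 12 = 8 + 4.
77^1 ≡ 77 (mod 81)
77^2 ≡ 77^2 = 5929 ≡ 16 (mod 81)
77^4 ≡ 16^2 = 256 ≡ 13 (mod 81)
77^8 ≡ 13^2 = 169 ≡ 7 (mod 81)
77^12 = 77^8 × 77^4 ≡ 7 × 13 (mod 81).
7 × 13 = 91 ≡ 10 (mod 81).

10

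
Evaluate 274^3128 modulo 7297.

274^1 ≡ 274 (mod 7297)
274^2 ≡ 274^2 = 75076 ≡ 2106 (mod 7297)
274^4 ≡ 2106^2 = 4435236 ≡ 5957 (mod 7297)
274^8 ≡ 5957^2 = 35485849 ≡ 538 (mod 7297)
274^16 ≡ 538^2 = 289444 ≡ 4861 (mod 7297)
274^32 ≡ 4861^2 = 23629321 ≡ 1635 (mod 7297)
274^64 ≡ 1635^2 = 2673225 ≡ 2523 (mod 7297)
274^128 ≡ 2523^2 = 6365529 ≡ 2545 (mod 7297)
274^256 ≡ 2545^2 = 6477025 ≡ 4586 (mod 7297)
274^512 ≡ 4586^2 = 21031396 ≡ 1442 (mod 7297)
274^1024 ≡ 1442^2 = 2079364 ≡ 7016 (mod 7297)
274^2048 ≡ 7016^2 = 49224256 ≡ 5991 (mod 7297)
274^3128 = 274^2048 × 274^1024 × 274^32 × 274^16 × 274^8 ≡ 5991 × 7016 × 1635 × 4861 × 538 (mod 7297).
Accumulate the product:
5991 × 7016 = 42032856 ≡ 2136
2136 × 1635 = 3492360 ≡ 4394
4394 × 4861 = 21359234 ≡ 915
915 × 538 = 492270 ≡ 3371

3371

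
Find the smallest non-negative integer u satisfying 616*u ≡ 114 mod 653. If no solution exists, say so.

gcd(616, 653) = 1, so a unique solution mod 653 exists.
616⁻¹ ≡ 300 (mod 653).
u ≡ 300*114 ≡ 244 (mod 653).

244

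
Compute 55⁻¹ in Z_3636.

By the extended Euclidean algorithm:
3636 = 66·55 + 6
55 = 9·6 + 1
6 = 6·1 + 0
gcd(55, 3636) = 1, so the inverse exists.
Back-substitute for 1:
1 = 1·55 − 9·6
  = −9·3636 + 595·55
So 55⁻¹ ≡ 595 (mod 3636).

595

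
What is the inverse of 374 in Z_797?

797 = 2*374 + 49
374 = 7*49 + 31
49 = 1*31 + 18
31 = 1*18 + 13
18 = 1*13 + 5
13 = 2*5 + 3
5 = 1*3 + 2
3 = 1*2 + 1
2 = 2*1 + 0
gcd(374, 797) = 1, so the inverse exists.
Back-substitute for 1:
1 = 1*3 − 1*2
  = −1*5 + 2*3
  = 2*13 − 5*5
  = −5*18 + 7*13
  = 7*31 − 12*18
  = −12*49 + 19*31
  = 19*374 − 145*49
  = −145*797 + 309*374
So 374⁻¹ ≡ 309 (mod 797).

309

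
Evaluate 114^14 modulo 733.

420

14 in binary is 1110, i.e. 14 = 8 + 4 + 2.
114^1 ≡ 114 (mod 733)
114^2 ≡ 114^2 = 12996 ≡ 535 (mod 733)
114^4 ≡ 535^2 = 286225 ≡ 355 (mod 733)
114^8 ≡ 355^2 = 126025 ≡ 682 (mod 733)
114^14 = 114^8 × 114^4 × 114^2 ≡ 682 × 355 × 535 (mod 733).
Accumulate the product:
682 × 355 = 242110 ≡ 220
220 × 535 = 117700 ≡ 420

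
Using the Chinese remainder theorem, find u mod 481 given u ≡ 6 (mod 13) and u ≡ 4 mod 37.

448

13⁻¹ mod 37: 13·20 ≡ 1 (mod 37), so 13⁻¹ ≡ 20.
u = 6 + 13·((4 − 6)·20 mod 37) = 6 + 13·34 = 448.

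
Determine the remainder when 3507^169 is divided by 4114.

1831

Using repeated squaring:
169 in binary is 10101001, i.e. 169 = 128 + 32 + 8 + 1.
3507^1 ≡ 3507 (mod 4114)
3507^2 ≡ 3507^2 = 12299049 ≡ 2303 (mod 4114)
3507^4 ≡ 2303^2 = 5303809 ≡ 863 (mod 4114)
3507^8 ≡ 863^2 = 744769 ≡ 135 (mod 4114)
3507^16 ≡ 135^2 = 18225 ≡ 1769 (mod 4114)
3507^32 ≡ 1769^2 = 3129361 ≡ 2721 (mod 4114)
3507^64 ≡ 2721^2 = 7403841 ≡ 2755 (mod 4114)
3507^128 ≡ 2755^2 = 7590025 ≡ 3809 (mod 4114)
3507^169 = 3507^128 × 3507^32 × 3507^8 × 3507^1 ≡ 3809 × 2721 × 135 × 3507 (mod 4114).
Accumulate the product:
3809 × 2721 = 10364289 ≡ 1123
1123 × 135 = 151605 ≡ 3501
3501 × 3507 = 12278007 ≡ 1831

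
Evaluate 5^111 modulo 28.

13

Using repeated squaring:
111 in binary is 1101111, i.e. 111 = 64 + 32 + 8 + 4 + 2 + 1.
5^1 ≡ 5 (mod 28)
5^2 ≡ 5^2 = 25 (mod 28)
5^4 ≡ 25^2 = 625 ≡ 9 (mod 28)
5^8 ≡ 9^2 = 81 ≡ 25 (mod 28)
5^16 ≡ 25^2 = 625 ≡ 9 (mod 28)
5^32 ≡ 9^2 = 81 ≡ 25 (mod 28)
5^64 ≡ 25^2 = 625 ≡ 9 (mod 28)
5^111 = 5^64 · 5^32 · 5^8 · 5^4 · 5^2 · 5^1 ≡ 9 · 25 · 25 · 9 · 25 · 5 (mod 28).
Accumulate the product:
9 · 25 = 225 ≡ 1
1 · 25 = 25
25 · 9 = 225 ≡ 1
1 · 25 = 25
25 · 5 = 125 ≡ 13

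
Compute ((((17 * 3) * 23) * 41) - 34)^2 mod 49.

2

17 * 3 = 51 ≡ 2 (mod 49)
2 * 23 = 46
46 * 41 = 1886 ≡ 24 (mod 49)
24 - 34 = -10 ≡ 39 (mod 49)
(39)^2 ≡ 2 (mod 49)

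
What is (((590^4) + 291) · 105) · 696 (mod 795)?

(590)^4 ≡ 175 (mod 795)
175 + 291 = 466
466 · 105 = 48930 ≡ 435 (mod 795)
435 · 696 = 302760 ≡ 660 (mod 795)

660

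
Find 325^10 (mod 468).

325

10 in binary is 1010, i.e. 10 = 8 + 2.
325^1 ≡ 325 (mod 468)
325^2 ≡ 325^2 = 105625 ≡ 325 (mod 468)
325^4 ≡ 325^2 = 105625 ≡ 325 (mod 468)
325^8 ≡ 325^2 = 105625 ≡ 325 (mod 468)
325^10 = 325^8 · 325^2 ≡ 325 · 325 (mod 468).
325 · 325 = 105625 ≡ 325 (mod 468).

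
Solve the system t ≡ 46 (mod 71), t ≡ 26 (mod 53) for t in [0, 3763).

3312

71⁻¹ mod 53: 71×3 ≡ 1 (mod 53), so 71⁻¹ ≡ 3.
t = 46 + 71×((26 − 46)×3 mod 53) = 46 + 71×46 = 3312.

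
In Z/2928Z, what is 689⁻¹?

17

2928 = 4·689 + 172
689 = 4·172 + 1
172 = 172·1 + 0
gcd(689, 2928) = 1, so the inverse exists.
Bézout: 1 = −4·2928 + 17·689.
So 689⁻¹ ≡ 17 (mod 2928).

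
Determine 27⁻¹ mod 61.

52

Run the extended Euclidean algorithm:
61 = 2·27 + 7
27 = 3·7 + 6
7 = 1·6 + 1
6 = 6·1 + 0
gcd(27, 61) = 1, so the inverse exists.
Bézout: 1 = 4·61 − 9·27.
So 27⁻¹ ≡ −9 ≡ 52 (mod 61).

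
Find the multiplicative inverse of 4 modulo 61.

Apply the Euclidean algorithm and back-substitute:
61 = 15*4 + 1
4 = 4*1 + 0
gcd(4, 61) = 1, so the inverse exists.
Back-substitute for 1:
1 = 1*61 − 15*4
So 4⁻¹ ≡ −15 ≡ 46 (mod 61).

46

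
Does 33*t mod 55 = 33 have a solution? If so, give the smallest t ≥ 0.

gcd(33, 55) = 11, and 11 | 33, so solutions exist.
Divide through by 11: 3*t ≡ 3 mod 5.
3⁻¹ ≡ 2 (mod 5).
t ≡ 2*3 ≡ 1 (mod 5).
The smallest non-negative solution is t = 1.

1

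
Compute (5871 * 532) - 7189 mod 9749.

6252

5871 * 532 = 3123372 ≡ 3692 (mod 9749)
3692 - 7189 = -3497 ≡ 6252 (mod 9749)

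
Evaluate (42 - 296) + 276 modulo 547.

42 - 296 = -254 ≡ 293 (mod 547)
293 + 276 = 569 ≡ 22 (mod 547)

22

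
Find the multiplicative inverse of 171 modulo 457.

Apply the Euclidean algorithm and back-substitute:
457 = 2·171 + 115
171 = 1·115 + 56
115 = 2·56 + 3
56 = 18·3 + 2
3 = 1·2 + 1
2 = 2·1 + 0
gcd(171, 457) = 1, so the inverse exists.
Back-substitute for 1:
1 = 1·3 − 1·2
  = −1·56 + 19·3
  = 19·115 − 39·56
  = −39·171 + 58·115
  = 58·457 − 155·171
So 171⁻¹ ≡ −155 ≡ 302 (mod 457).

302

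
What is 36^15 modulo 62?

32

By square-and-multiply:
15 in binary is 1111, i.e. 15 = 8 + 4 + 2 + 1.
36^1 ≡ 36 (mod 62)
36^2 ≡ 36^2 = 1296 ≡ 56 (mod 62)
36^4 ≡ 56^2 = 3136 ≡ 36 (mod 62)
36^8 ≡ 36^2 = 1296 ≡ 56 (mod 62)
36^15 = 36^8 × 36^4 × 36^2 × 36^1 ≡ 56 × 36 × 56 × 36 (mod 62).
Accumulate the product:
56 × 36 = 2016 ≡ 32
32 × 56 = 1792 ≡ 56
56 × 36 = 2016 ≡ 32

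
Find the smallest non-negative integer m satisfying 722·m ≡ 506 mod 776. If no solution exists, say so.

gcd(722, 776) = 2, and 2 | 506, so solutions exist.
Divide through by 2: 361·m = 253 (mod 388).
361⁻¹ ≡ 273 (mod 388).
m ≡ 273·253 ≡ 5 (mod 388).
The smallest non-negative solution is m = 5.

5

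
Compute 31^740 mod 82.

740 in binary is 1011100100, i.e. 740 = 512 + 128 + 64 + 32 + 4.
31^1 ≡ 31 (mod 82)
31^2 ≡ 31^2 = 961 ≡ 59 (mod 82)
31^4 ≡ 59^2 = 3481 ≡ 37 (mod 82)
31^8 ≡ 37^2 = 1369 ≡ 57 (mod 82)
31^16 ≡ 57^2 = 3249 ≡ 51 (mod 82)
31^32 ≡ 51^2 = 2601 ≡ 59 (mod 82)
31^64 ≡ 59^2 = 3481 ≡ 37 (mod 82)
31^128 ≡ 37^2 = 1369 ≡ 57 (mod 82)
31^256 ≡ 57^2 = 3249 ≡ 51 (mod 82)
31^512 ≡ 51^2 = 2601 ≡ 59 (mod 82)
31^740 = 31^512 · 31^128 · 31^64 · 31^32 · 31^4 ≡ 59 · 57 · 37 · 59 · 37 (mod 82).
Accumulate the product:
59 · 57 = 3363 ≡ 1
1 · 37 = 37
37 · 59 = 2183 ≡ 51
51 · 37 = 1887 ≡ 1

1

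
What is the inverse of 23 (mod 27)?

By the extended Euclidean algorithm:
27 = 1·23 + 4
23 = 5·4 + 3
4 = 1·3 + 1
3 = 3·1 + 0
gcd(23, 27) = 1, so the inverse exists.
Bézout: 1 = 6·27 − 7·23.
So 23⁻¹ ≡ −7 ≡ 20 (mod 27).

20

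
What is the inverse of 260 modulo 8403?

By the extended Euclidean algorithm:
8403 = 32×260 + 83
260 = 3×83 + 11
83 = 7×11 + 6
11 = 1×6 + 5
6 = 1×5 + 1
5 = 5×1 + 0
gcd(260, 8403) = 1, so the inverse exists.
Bézout: 1 = 47×8403 − 1519×260.
So 260⁻¹ ≡ −1519 ≡ 6884 (mod 8403).

6884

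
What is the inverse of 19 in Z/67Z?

60

By the extended Euclidean algorithm:
67 = 3·19 + 10
19 = 1·10 + 9
10 = 1·9 + 1
9 = 9·1 + 0
gcd(19, 67) = 1, so the inverse exists.
Back-substitute for 1:
1 = 1·10 − 1·9
  = −1·19 + 2·10
  = 2·67 − 7·19
So 19⁻¹ ≡ −7 ≡ 60 (mod 67).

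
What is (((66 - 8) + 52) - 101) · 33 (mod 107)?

83

66 - 8 = 58
58 + 52 = 110 ≡ 3 (mod 107)
3 - 101 = -98 ≡ 9 (mod 107)
9 · 33 = 297 ≡ 83 (mod 107)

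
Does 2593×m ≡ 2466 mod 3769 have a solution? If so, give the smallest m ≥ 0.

3440

gcd(2593, 3769) = 1, so a unique solution mod 3769 exists.
2593⁻¹ ≡ 2080 (mod 3769).
m ≡ 2080×2466 ≡ 3440 (mod 3769).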